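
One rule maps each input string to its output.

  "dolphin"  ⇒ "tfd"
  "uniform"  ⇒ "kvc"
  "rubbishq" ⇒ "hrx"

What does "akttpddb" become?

What's happening: shift every letter 10 places backward in the alphabet (wrapping around), then keep one character in every 3, starting at position 1 (positions 1st, 4th, 7th, ...).
Working it through for "akttpddb": intermediate "qajjfttr", final "qjt".

qjt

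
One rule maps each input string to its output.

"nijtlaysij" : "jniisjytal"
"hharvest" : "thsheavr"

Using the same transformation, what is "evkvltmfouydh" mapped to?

Rule — reverse the string, then take characters alternately from the front and the back (1st, last, 2nd, 2nd-last, ...).
Applying both steps to "evkvltmfouydh": "hdyuofmtlvkve", then "hedvykuvolftm".

hedvykuvolftm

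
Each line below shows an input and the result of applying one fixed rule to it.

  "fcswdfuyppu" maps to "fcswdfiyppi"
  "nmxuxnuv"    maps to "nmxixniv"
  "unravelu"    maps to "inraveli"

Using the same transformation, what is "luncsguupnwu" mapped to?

Looking at the pairs, the operation is to replace every "u" with "i".
"luncsguupnwu" → "lincsgiipnwi".

lincsgiipnwi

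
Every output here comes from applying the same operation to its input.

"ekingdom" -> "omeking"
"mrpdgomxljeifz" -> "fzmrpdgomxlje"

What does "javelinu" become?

What's happening: move the last 3 characters to the front (rotate right by 3), then delete the first character.
For "javelinu", step one produces "inujavel"; step two turns that into "nujavel".

nujavel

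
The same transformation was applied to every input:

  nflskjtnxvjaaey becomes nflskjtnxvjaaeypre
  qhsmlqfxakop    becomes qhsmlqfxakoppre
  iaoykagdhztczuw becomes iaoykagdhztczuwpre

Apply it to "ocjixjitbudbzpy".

The pattern: append "pre".
So "ocjixjitbudbzpy" becomes "ocjixjitbudbzpypre".

ocjixjitbudbzpypre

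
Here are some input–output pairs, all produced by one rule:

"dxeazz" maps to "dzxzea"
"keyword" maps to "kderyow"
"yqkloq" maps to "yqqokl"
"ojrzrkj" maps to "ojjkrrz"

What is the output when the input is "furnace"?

Rule — take characters alternately from the front and the back (1st, last, 2nd, 2nd-last, ...).
So "furnace" becomes "feucran".

feucran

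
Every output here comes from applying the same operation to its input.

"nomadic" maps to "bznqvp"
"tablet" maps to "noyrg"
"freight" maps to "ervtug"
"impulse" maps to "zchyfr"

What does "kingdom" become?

vatqbz

What's happening: delete the first character, then shift every letter 13 places forward in the alphabet (wrapping around) — i.e. ROT13.
On "kingdom": the first step gives "ingdom", and the second then gives "vatqbz".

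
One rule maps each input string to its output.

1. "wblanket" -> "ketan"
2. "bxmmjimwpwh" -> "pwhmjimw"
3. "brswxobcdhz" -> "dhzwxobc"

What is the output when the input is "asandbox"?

boxnd

Each output is the input with this applied: delete the first 3 characters, then move the last 3 characters to the front (rotate right by 3).
Starting from "asandbox": after the first operation, "ndbox"; after the second, "boxnd".
(Check on "brswxobcdhz": → "wxobcdhz" → "dhzwxobc" ✓)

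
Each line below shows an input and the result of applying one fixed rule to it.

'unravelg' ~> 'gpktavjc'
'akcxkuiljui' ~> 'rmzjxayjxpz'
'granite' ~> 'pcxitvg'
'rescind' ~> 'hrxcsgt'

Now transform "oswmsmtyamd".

lbhbinpbsdh

Each output is the input with this applied: move the first 2 characters to the end (rotate left by 2), then shift every letter 11 places backward in the alphabet (wrapping around).
For "oswmsmtyamd", step one produces "wmsmtyamdos"; step two turns that into "lbhbinpbsdh".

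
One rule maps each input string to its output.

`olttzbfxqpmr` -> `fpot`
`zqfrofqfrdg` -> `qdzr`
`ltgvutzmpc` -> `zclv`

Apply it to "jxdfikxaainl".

xijf

The transformation: keep one character in every 3, starting at position 1 (positions 1st, 4th, 7th, ...), then move the last 2 characters to the front (rotate right by 2).
"jxdfikxaainl" → "jfxi" → "xijf".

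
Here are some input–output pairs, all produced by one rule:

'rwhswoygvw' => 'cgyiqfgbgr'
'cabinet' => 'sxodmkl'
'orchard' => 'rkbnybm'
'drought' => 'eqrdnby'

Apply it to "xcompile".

The pattern: move the first 3 characters to the end (rotate left by 3), then shift every letter 10 places forward in the alphabet (wrapping around).
On "xcompile": the first step gives "mpilexco", and the second then gives "wzsvohmy".
(Check on "rwhswoygvw": → "swoygvwrwh" → "cgyiqfgbgr" ✓)

wzsvohmy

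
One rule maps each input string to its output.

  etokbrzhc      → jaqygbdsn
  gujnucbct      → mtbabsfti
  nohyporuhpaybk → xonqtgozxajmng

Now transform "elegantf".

fzmsedkd

Rule — move the first 3 characters to the end (rotate left by 3), then shift every letter 1 place backward in the alphabet (wrapping around).
On "elegantf": the first step gives "gantfele", and the second then gives "fzmsedkd".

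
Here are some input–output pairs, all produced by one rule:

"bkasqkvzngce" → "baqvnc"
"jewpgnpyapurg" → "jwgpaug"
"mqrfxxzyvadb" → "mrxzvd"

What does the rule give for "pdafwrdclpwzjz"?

The pattern: keep every other character starting from the first (positions 1st, 3rd, 5th, ...).
Applying that to "pdafwrdclpwzjz" gives "pawdlwj".

pawdlwj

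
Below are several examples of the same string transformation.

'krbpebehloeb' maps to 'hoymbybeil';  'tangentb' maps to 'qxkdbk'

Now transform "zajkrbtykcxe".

wxghoyqvhz

What's happening: delete the last 2 characters, then shift every letter 3 places backward in the alphabet (wrapping around).
Working it through for "zajkrbtykcxe": intermediate "zajkrbtykc", final "wxghoyqvhz".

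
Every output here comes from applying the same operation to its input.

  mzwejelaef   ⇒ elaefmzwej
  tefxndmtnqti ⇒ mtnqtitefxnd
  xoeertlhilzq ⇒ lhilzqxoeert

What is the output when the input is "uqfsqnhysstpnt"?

ysstpntuqfsqnh

The transformation: swap the front and back halves of the string.
Applying that to "uqfsqnhysstpnt" gives "ysstpntuqfsqnh".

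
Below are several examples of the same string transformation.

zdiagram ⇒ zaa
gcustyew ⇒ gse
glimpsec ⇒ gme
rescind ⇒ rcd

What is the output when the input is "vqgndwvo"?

vnv

Each output is the input with this applied: keep one character in every 3, starting at position 1 (positions 1st, 4th, 7th, ...).
On "vqgndwvo" that produces "vnv".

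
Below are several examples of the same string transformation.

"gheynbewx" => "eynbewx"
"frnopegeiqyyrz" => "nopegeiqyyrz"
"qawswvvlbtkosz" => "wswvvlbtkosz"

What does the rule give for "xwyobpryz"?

Looking at the pairs, the operation is to delete the first 2 characters.
Doing the same to "xwyobpryz": "yobpryz".

yobpryz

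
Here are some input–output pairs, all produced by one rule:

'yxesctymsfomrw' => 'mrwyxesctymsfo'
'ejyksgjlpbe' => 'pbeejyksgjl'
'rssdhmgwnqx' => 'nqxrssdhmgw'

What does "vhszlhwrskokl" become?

oklvhszlhwrsk

The rule is to move the last 3 characters to the front (rotate right by 3).
"vhszlhwrskokl" → "oklvhszlhwrsk".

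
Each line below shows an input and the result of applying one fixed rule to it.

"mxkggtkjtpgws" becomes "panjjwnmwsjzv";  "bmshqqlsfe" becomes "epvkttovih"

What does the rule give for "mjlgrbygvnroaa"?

What's happening: shift every letter 3 places forward in the alphabet (wrapping around).
On "mjlgrbygvnroaa" that produces "pmojuebjyqurdd".

pmojuebjyqurdd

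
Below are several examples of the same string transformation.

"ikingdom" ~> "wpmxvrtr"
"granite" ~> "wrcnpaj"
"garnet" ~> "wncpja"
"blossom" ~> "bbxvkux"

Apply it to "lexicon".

Looking at the pairs, the operation is to shift every letter 9 places forward in the alphabet (wrapping around), then move the first 3 characters to the end (rotate left by 3).
Applying both steps to "lexicon": "ungrlxw", then "rlxwung".

rlxwung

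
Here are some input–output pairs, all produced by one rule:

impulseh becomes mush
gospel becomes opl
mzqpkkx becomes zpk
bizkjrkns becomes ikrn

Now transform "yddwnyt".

The rule is to keep every other character starting from the second (positions 2nd, 4th, 6th, ...).
"yddwnyt" → "dwy".

dwy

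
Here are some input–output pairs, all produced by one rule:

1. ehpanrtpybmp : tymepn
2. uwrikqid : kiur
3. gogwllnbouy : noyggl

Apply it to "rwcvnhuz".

The rule is to keep every other character starting from the first (positions 1st, 3rd, 5th, ...), then swap the front and back halves of the string.
Doing the same to "rwcvnhuz": "nurc".

nurc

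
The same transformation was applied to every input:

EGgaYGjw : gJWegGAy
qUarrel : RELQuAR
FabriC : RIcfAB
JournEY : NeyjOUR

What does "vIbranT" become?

ANtViBR

The pattern: move the last 3 characters to the front (rotate right by 3), then flip the case of every letter.
Applying both steps to "vIbranT": "anTvIbr", then "ANtViBR".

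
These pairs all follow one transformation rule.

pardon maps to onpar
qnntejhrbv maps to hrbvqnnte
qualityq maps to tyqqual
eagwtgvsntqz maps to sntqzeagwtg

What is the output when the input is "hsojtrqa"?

Looking at the pairs, the operation is to swap the front and back halves of the string, then delete the first character.
Working it through for "hsojtrqa": intermediate "trqahsoj", final "rqahsoj".

rqahsoj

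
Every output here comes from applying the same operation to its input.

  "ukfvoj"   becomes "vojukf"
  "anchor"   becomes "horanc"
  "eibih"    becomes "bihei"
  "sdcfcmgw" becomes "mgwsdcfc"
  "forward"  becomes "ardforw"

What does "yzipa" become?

ipayz

Each output is the input with this applied: move the last 3 characters to the front (rotate right by 3).
For "yzipa" the result is "ipayz".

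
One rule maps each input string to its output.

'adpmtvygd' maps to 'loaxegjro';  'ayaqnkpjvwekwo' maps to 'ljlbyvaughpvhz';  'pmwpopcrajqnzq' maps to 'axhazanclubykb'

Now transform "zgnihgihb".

krytsrtsm

Looking at the pairs, the operation is to shift every letter 11 places forward in the alphabet (wrapping around).
For "zgnihgihb" the result is "krytsrtsm".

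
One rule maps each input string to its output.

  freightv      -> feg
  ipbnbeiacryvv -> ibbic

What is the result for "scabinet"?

In each case the input is transformed by: delete the last 3 characters, then keep every other character starting from the first (positions 1st, 3rd, 5th, ...).
Applying both steps to "scabinet": "scabi", then "sai".

sai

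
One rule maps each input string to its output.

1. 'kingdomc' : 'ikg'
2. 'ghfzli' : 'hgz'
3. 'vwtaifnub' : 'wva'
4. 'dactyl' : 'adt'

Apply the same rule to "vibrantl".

ivr

Each output is the input with this applied: swap each adjacent pair of characters (1↔2, 3↔4, ...), then keep only the first 3 characters.
"vibrantl" → "ivrbnalt" → "ivr".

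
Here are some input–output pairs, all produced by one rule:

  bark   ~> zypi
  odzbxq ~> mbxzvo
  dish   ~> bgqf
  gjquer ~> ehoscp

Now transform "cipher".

The transformation: shift every letter 2 places backward in the alphabet (wrapping around).
On "cipher" that produces "agnfcp".

agnfcp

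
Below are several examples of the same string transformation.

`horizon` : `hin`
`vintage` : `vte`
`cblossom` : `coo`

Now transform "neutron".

ntn

Looking at the pairs, the operation is to keep one character in every 3, starting at position 1 (positions 1st, 4th, 7th, ...).
For "neutron" the result is "ntn".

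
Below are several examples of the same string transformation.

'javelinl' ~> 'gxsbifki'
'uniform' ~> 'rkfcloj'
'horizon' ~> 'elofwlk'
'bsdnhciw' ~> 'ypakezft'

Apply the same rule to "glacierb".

In each case the input is transformed by: shift every letter 3 places backward in the alphabet (wrapping around).
On "glacierb" that produces "dixzfboy".

dixzfboy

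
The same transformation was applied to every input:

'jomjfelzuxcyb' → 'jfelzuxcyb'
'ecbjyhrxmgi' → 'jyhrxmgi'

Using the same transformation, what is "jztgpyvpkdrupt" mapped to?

The rule is to delete the first 3 characters.
For "jztgpyvpkdrupt" the result is "gpyvpkdrupt".

gpyvpkdrupt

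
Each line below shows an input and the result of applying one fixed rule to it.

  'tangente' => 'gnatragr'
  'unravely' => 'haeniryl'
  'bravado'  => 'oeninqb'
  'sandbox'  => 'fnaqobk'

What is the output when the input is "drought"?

The rule is to shift every letter 13 places forward in the alphabet (wrapping around) — i.e. ROT13.
On "drought" that produces "qebhtug".

qebhtug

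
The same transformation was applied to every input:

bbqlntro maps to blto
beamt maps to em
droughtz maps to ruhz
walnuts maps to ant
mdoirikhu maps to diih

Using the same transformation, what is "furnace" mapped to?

Rule — keep every other character starting from the second (positions 2nd, 4th, 6th, ...).
Applying that to "furnace" gives "unc".

unc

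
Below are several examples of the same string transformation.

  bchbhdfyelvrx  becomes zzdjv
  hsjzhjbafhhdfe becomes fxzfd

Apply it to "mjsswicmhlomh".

Each output is the input with this applied: keep one character in every 3, starting at position 1 (positions 1st, 4th, 7th, ...), then shift every letter 2 places backward in the alphabet (wrapping around).
On "mjsswicmhlomh": the first step gives "msclh", and the second then gives "kqajf".

kqajf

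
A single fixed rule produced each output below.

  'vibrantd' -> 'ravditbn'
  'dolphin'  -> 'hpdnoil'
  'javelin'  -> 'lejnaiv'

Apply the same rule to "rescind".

The pattern: take characters alternately from the front and the back (1st, last, 2nd, 2nd-last, ...), then move the last 2 characters to the front (rotate right by 2).
Starting from "rescind": after the first operation, "rdensic"; after the second, "icrdens".

icrdens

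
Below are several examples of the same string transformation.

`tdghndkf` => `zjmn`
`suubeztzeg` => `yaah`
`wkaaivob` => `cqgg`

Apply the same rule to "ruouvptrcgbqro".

Looking at the pairs, the operation is to shift every letter 6 places forward in the alphabet (wrapping around), then keep only the first 4 characters.
For "ruouvptrcgbqro", step one produces "xauabvzximhwxu"; step two turns that into "xaua".

xaua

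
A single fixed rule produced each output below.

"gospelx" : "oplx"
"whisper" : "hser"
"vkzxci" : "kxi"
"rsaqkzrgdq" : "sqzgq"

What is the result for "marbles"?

abes

In each case the input is transformed by: swap each adjacent pair of characters (1↔2, 3↔4, ...), then keep every other character starting from the first (positions 1st, 3rd, 5th, ...).
"marbles" → "ambrels" → "abes".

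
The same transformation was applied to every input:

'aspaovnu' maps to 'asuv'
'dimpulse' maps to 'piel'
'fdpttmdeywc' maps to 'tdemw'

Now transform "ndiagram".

In each case the input is transformed by: keep every other character starting from the second (positions 2nd, 4th, 6th, ...), then swap each adjacent pair of characters (1↔2, 3↔4, ...).
Working it through for "ndiagram": intermediate "darm", final "admr".

admr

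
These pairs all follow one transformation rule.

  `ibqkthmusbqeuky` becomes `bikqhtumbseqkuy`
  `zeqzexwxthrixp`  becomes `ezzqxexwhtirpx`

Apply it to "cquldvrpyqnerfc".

qcluvdprqyenfrc

In each case the input is transformed by: swap each adjacent pair of characters (1↔2, 3↔4, ...).
"cquldvrpyqnerfc" → "qcluvdprqyenfrc".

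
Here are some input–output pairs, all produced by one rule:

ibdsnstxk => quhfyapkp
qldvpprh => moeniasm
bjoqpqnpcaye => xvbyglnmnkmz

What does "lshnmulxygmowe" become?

ltbipekjriuvdj

The rule is to shift every letter 3 places backward in the alphabet (wrapping around), then move the last 3 characters to the front (rotate right by 3).
On "lshnmulxygmowe": the first step gives "ipekjriuvdjltb", and the second then gives "ltbipekjriuvdj".
(Check on "bjoqpqnpcaye": → "yglnmnkmzxvb" → "xvbyglnmnkmz" ✓)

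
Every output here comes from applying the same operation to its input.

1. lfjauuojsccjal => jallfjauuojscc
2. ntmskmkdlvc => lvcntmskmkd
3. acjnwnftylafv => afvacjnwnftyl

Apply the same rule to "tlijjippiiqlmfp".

mfptlijjippiiql

Rule — move the last 3 characters to the front (rotate right by 3).
For "tlijjippiiqlmfp" the result is "mfptlijjippiiql".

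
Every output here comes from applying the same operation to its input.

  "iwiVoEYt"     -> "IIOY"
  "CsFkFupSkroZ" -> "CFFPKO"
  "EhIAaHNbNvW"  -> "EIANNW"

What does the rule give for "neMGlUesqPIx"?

In each case the input is transformed by: keep every other character starting from the first (positions 1st, 3rd, 5th, ...), then convert every letter to uppercase.
For "neMGlUesqPIx", step one produces "nMleqI"; step two turns that into "NMLEQI".

NMLEQI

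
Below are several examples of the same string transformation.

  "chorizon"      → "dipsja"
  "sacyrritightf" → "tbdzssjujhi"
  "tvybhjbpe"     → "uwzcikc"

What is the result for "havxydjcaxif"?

ibwyzekdby

Each output is the input with this applied: shift every letter 1 place forward in the alphabet (wrapping around), then delete the last 2 characters.
Working it through for "havxydjcaxif": intermediate "ibwyzekdbyjg", final "ibwyzekdby".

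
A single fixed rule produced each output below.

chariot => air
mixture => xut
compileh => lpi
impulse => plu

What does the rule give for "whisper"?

Looking at the pairs, the operation is to take characters alternately from the front and the back (1st, last, 2nd, 2nd-last, ...), then keep only the last 3 characters.
Starting from "whisper": after the first operation, "wrheips"; after the second, "ips".
(Check on "impulse": → "iemsplu" → "plu" ✓)

ips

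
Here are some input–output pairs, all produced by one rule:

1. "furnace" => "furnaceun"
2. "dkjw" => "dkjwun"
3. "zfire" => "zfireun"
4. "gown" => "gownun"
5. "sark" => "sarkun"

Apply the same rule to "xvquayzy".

xvquayzyun

In each case the input is transformed by: append "un".
On "xvquayzy" that produces "xvquayzyun".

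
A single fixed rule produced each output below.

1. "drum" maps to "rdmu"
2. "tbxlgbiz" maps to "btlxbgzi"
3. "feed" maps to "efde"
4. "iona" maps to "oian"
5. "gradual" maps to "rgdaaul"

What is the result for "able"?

Each output is the input with this applied: swap each adjacent pair of characters (1↔2, 3↔4, ...).
"able" → "bael".

bael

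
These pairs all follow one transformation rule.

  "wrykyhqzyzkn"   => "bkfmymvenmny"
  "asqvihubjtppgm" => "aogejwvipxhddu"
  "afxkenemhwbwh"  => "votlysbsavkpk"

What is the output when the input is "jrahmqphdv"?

What's happening: move the last character to the front, then shift every letter 12 places backward in the alphabet (wrapping around).
Starting from "jrahmqphdv": after the first operation, "vjrahmqphd"; after the second, "jxfovaedvr".

jxfovaedvr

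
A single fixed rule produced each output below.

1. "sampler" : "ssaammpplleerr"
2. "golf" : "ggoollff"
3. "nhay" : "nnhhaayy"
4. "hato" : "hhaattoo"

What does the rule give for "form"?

ffoorrmm

Looking at the pairs, the operation is to double every character.
"form" → "ffoorrmm".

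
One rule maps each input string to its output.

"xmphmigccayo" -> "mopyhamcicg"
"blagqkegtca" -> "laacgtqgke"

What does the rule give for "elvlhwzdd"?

ldvdlzhw

What's happening: delete the first character, then take characters alternately from the front and the back (1st, last, 2nd, 2nd-last, ...).
Doing the same to "elvlhwzdd": "ldvdlzhw".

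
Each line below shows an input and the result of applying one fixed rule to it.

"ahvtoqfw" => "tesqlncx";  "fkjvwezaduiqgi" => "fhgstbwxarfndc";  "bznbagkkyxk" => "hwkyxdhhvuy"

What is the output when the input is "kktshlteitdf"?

chqpeiqbfqah

Each output is the input with this applied: swap the first and last characters, then shift every letter 3 places backward in the alphabet (wrapping around).
Starting from "kktshlteitdf": after the first operation, "fktshlteitdk"; after the second, "chqpeiqbfqah".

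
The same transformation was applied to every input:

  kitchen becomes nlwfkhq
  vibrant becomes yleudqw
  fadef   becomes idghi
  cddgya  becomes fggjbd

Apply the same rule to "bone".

erqh

Rule — shift every letter 3 places forward in the alphabet (wrapping around).
Applying that to "bone" gives "erqh".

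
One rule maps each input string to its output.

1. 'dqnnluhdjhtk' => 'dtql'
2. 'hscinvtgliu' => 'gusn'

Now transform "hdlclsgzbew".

zwdl

Looking at the pairs, the operation is to keep one character in every 3, starting at position 2 (positions 2nd, 5th, 8th, ...), then move the last 2 characters to the front (rotate right by 2).
Starting from "hdlclsgzbew": after the first operation, "dlzw"; after the second, "zwdl".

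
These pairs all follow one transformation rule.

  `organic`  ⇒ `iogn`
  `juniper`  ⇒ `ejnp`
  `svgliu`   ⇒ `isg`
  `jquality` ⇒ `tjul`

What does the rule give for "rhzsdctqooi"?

orzdto

The transformation: move the last 2 characters to the front (rotate right by 2), then keep every other character starting from the first (positions 1st, 3rd, 5th, ...).
"rhzsdctqooi" → "oirhzsdctqo" → "orzdto".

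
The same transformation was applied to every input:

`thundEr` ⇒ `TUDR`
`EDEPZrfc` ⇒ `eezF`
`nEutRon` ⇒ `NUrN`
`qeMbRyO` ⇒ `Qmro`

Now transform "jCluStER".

JLse

The pattern: flip the case of every letter, then keep every other character starting from the first (positions 1st, 3rd, 5th, ...).
"jCluStER" → "JcLUsTer" → "JLse".
(Check on "EDEPZrfc": → "edepzRFC" → "eezF" ✓)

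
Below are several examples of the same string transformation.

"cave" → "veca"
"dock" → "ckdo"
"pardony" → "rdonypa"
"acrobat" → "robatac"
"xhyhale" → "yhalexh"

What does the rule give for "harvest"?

The pattern: move the first 2 characters to the end (rotate left by 2).
So "harvest" becomes "rvestha".

rvestha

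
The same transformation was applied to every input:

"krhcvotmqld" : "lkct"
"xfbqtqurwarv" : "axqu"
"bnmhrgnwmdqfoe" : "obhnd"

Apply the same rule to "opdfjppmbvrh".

The transformation: keep one character in every 3, starting at position 1 (positions 1st, 4th, 7th, ...), then move the last character to the front.
Applying both steps to "opdfjppmbvrh": "ofpv", then "vofp".

vofp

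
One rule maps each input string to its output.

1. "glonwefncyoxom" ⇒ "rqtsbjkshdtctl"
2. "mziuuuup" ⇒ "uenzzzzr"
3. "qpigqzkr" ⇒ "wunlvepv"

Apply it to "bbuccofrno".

What's happening: swap the first and last characters, then shift every letter 5 places forward in the alphabet (wrapping around).
"bbuccofrno" → "tgzhhtkwsg".

tgzhhtkwsg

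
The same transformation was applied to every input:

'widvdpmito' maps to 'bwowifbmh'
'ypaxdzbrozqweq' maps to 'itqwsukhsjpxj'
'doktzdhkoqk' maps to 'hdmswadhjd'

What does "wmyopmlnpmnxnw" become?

frhifegifgqgp

Looking at the pairs, the operation is to delete the first character, then shift every letter 7 places backward in the alphabet (wrapping around).
Working it through for "wmyopmlnpmnxnw": intermediate "myopmlnpmnxnw", final "frhifegifgqgp".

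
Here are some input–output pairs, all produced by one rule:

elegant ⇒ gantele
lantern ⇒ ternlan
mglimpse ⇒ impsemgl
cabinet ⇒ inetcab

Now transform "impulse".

Looking at the pairs, the operation is to move the first 3 characters to the end (rotate left by 3).
On "impulse" that produces "ulseimp".

ulseimp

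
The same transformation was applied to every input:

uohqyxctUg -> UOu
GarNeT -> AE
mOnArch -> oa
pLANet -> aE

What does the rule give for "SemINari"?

What's happening: flip the case of every letter, then keep only the vowels.
Working it through for "SemINari": intermediate "sEMinARI", final "EiAI".
(Check on "pLANet": → "PlanET" → "aE" ✓)

EiAI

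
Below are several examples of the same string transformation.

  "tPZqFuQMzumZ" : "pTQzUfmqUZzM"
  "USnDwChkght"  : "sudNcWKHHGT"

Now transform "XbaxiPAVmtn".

BxXApIvaTMN

In each case the input is transformed by: swap each adjacent pair of characters (1↔2, 3↔4, ...), then flip the case of every letter.
Working it through for "XbaxiPAVmtn": intermediate "bXxaPiVAtmn", final "BxXApIvaTMN".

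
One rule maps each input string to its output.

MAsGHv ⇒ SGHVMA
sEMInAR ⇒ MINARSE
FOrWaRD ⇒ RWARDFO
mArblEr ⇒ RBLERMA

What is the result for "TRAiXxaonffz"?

AIXXAONFFZTR

In each case the input is transformed by: move the first 2 characters to the end (rotate left by 2), then convert every letter to uppercase.
Applying both steps to "TRAiXxaonffz": "AiXxaonffzTR", then "AIXXAONFFZTR".
(Check on "FOrWaRD": → "rWaRDFO" → "RWARDFO" ✓)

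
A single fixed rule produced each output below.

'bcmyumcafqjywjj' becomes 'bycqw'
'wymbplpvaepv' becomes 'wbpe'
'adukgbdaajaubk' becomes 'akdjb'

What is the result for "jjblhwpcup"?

The transformation: keep one character in every 3, starting at position 1 (positions 1st, 4th, 7th, ...).
"jjblhwpcup" → "jlpp".

jlpp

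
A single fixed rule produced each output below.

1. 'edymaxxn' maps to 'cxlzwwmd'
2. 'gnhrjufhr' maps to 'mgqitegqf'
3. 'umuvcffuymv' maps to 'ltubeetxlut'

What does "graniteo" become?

The transformation: shift every letter 1 place backward in the alphabet (wrapping around), then move the first character to the end.
On "graniteo": the first step gives "fqzmhsdn", and the second then gives "qzmhsdnf".

qzmhsdnf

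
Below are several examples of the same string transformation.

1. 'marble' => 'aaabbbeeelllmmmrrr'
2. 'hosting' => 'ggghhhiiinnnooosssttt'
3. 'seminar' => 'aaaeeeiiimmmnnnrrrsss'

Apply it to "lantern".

The rule is to repeat every character 3 times, then sort the characters into alphabetical order.
So "lantern" becomes "aaaeeelllnnnnnnrrrttt".

aaaeeelllnnnnnnrrrttt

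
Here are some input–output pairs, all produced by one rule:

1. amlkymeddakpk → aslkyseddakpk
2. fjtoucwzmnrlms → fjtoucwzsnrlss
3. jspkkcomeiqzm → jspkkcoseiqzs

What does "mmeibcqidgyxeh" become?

In each case the input is transformed by: replace every "m" with "s".
So "mmeibcqidgyxeh" becomes "sseibcqidgyxeh".

sseibcqidgyxeh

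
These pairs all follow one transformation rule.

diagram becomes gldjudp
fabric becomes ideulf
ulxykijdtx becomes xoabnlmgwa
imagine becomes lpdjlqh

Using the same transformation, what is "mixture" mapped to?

plawxuh

Rule — shift every letter 3 places forward in the alphabet (wrapping around).
Doing the same to "mixture": "plawxuh".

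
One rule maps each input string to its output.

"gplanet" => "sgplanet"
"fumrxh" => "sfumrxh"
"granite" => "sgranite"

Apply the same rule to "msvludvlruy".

What's happening: prepend "s".
So "msvludvlruy" becomes "smsvludvlruy".

smsvludvlruy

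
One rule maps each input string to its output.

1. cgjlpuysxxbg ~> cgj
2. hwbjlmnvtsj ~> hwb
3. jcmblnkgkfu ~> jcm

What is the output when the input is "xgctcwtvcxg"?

xgc

Looking at the pairs, the operation is to keep only the first 3 characters.
Doing the same to "xgctcwtvcxg": "xgc".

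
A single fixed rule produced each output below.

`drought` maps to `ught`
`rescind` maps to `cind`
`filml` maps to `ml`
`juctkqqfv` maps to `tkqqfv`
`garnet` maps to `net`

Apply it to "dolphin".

phin

Rule — delete the first 3 characters.
So "dolphin" becomes "phin".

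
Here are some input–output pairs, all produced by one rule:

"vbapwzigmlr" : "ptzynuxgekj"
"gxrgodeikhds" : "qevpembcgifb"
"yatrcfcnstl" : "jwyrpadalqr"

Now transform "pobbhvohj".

The transformation: shift every letter 2 places backward in the alphabet (wrapping around), then move the last character to the front.
Starting from "pobbhvohj": after the first operation, "nmzzftmfh"; after the second, "hnmzzftmf".

hnmzzftmf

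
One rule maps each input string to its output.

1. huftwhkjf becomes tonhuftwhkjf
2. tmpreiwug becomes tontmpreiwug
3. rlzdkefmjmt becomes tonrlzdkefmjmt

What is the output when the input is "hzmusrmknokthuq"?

tonhzmusrmknokthuq

What's happening: prepend "ton".
Applying that to "hzmusrmknokthuq" gives "tonhzmusrmknokthuq".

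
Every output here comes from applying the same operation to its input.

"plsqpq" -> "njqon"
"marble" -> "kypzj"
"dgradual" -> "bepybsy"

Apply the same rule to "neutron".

The rule is to shift every letter 2 places backward in the alphabet (wrapping around), then delete the last character.
Applying both steps to "neutron": "lcsrpml", then "lcsrpm".
(Check on "marble": → "kypzjc" → "kypzj" ✓)

lcsrpm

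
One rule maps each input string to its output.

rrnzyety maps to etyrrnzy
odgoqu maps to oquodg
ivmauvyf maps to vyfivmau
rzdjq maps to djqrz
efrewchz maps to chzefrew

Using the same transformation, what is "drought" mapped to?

Rule — move the last 3 characters to the front (rotate right by 3).
So "drought" becomes "ghtdrou".

ghtdrou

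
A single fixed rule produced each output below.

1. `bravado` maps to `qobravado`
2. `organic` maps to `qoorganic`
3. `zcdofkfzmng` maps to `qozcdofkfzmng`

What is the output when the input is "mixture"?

qomixture

Each output is the input with this applied: prepend "qo".
"mixture" → "qomixture".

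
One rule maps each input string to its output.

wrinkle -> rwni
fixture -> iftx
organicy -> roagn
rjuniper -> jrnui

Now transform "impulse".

Looking at the pairs, the operation is to delete the last 3 characters, then swap each adjacent pair of characters (1↔2, 3↔4, ...).
On "impulse": the first step gives "impu", and the second then gives "miup".

miup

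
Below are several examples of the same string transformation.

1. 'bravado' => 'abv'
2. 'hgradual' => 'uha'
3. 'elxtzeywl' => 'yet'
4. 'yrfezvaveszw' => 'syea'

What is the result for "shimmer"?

The transformation: move the last 3 characters to the front (rotate right by 3), then keep one character in every 3, starting at position 1 (positions 1st, 4th, 7th, ...).
"shimmer" → "mershim" → "msm".

msm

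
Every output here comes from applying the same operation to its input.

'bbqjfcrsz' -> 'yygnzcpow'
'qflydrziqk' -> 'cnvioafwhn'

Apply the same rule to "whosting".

etplfqdk

Rule — swap each adjacent pair of characters (1↔2, 3↔4, ...), then shift every letter 3 places backward in the alphabet (wrapping around).
On "whosting": the first step gives "hwsoitgn", and the second then gives "etplfqdk".
(Check on "bbqjfcrsz": → "bbjqcfsrz" → "yygnzcpow" ✓)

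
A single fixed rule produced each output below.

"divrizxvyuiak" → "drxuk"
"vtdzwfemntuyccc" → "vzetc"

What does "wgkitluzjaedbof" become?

The pattern: keep one character in every 3, starting at position 1 (positions 1st, 4th, 7th, ...).
For "wgkitluzjaedbof" the result is "wiuab".

wiuab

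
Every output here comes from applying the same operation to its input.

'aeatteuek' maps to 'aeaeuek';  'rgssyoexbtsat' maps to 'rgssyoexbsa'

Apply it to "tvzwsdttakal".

vzwsdakal

The rule is to remove every "t".
"tvzwsdttakal" → "vzwsdakal".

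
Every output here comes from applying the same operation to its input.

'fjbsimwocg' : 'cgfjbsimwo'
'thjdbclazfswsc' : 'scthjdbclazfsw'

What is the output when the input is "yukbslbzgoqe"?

qeyukbslbzgo

The pattern: move the last 2 characters to the front (rotate right by 2).
So "yukbslbzgoqe" becomes "qeyukbslbzgo".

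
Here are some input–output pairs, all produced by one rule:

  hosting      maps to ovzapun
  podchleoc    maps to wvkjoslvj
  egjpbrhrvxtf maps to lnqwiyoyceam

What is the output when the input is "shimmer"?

zopttly

The rule is to shift every letter 7 places forward in the alphabet (wrapping around).
Applying that to "shimmer" gives "zopttly".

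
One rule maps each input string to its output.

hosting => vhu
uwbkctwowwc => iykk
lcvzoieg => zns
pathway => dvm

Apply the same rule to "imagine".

wus

The pattern: shift every letter 12 places backward in the alphabet (wrapping around), then keep one character in every 3, starting at position 1 (positions 1st, 4th, 7th, ...).
For "imagine", step one produces "waouwbs"; step two turns that into "wus".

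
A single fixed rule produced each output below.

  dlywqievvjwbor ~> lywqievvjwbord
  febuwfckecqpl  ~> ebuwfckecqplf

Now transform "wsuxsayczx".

suxsayczxw

In each case the input is transformed by: move the first character to the end.
So "wsuxsayczx" becomes "suxsayczxw".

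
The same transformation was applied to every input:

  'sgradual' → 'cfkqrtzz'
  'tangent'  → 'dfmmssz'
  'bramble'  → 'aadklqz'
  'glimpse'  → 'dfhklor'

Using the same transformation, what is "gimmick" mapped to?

bfhhjll

The pattern: shift every letter 1 place backward in the alphabet (wrapping around), then sort the characters into alphabetical order.
"gimmick" → "fhllhbj" → "bfhhjll".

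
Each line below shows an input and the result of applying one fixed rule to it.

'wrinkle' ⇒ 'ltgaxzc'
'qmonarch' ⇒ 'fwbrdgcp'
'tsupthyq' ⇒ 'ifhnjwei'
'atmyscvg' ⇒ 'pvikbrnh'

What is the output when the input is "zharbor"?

Rule — shift every letter 11 places backward in the alphabet (wrapping around), then take characters alternately from the front and the back (1st, last, 2nd, 2nd-last, ...).
Working it through for "zharbor": intermediate "owpgqdg", final "ogwdpqg".
(Check on "tsupthyq": → "ihjeiwnf" → "ifhnjwei" ✓)

ogwdpqg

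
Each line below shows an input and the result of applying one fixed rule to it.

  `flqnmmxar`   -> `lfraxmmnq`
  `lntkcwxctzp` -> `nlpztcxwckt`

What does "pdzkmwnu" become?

Each output is the input with this applied: reverse the string, then move the last 2 characters to the front (rotate right by 2).
For "pdzkmwnu", step one produces "unwmkzdp"; step two turns that into "dpunwmkz".

dpunwmkz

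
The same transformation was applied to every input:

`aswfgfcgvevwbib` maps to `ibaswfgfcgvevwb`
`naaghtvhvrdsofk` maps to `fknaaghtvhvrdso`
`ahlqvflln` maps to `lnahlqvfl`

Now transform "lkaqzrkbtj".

Each output is the input with this applied: move the last 2 characters to the front (rotate right by 2).
For "lkaqzrkbtj" the result is "tjlkaqzrkb".

tjlkaqzrkb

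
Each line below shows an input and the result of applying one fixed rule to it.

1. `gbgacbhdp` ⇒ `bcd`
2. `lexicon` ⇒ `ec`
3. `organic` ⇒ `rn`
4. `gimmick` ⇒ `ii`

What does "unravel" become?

nv

The rule is to keep one character in every 3, starting at position 2 (positions 2nd, 5th, 8th, ...).
So "unravel" becomes "nv".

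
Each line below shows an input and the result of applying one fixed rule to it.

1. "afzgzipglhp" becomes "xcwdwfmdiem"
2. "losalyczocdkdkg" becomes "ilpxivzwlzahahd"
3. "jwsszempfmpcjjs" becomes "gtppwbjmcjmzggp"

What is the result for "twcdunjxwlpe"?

The transformation: shift every letter 3 places backward in the alphabet (wrapping around).
"twcdunjxwlpe" → "qtzarkgutimb".

qtzarkgutimb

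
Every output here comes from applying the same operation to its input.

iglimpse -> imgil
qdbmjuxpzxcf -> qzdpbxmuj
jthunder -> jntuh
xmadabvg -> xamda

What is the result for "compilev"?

Each output is the input with this applied: delete the last 3 characters, then take characters alternately from the front and the back (1st, last, 2nd, 2nd-last, ...).
Working it through for "compilev": intermediate "compi", final "ciopm".

ciopm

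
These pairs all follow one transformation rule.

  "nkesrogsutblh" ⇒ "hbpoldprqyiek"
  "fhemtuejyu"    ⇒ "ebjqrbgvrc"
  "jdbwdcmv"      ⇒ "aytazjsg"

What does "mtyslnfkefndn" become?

qvpikchbckakj

The rule is to move the first character to the end, then shift every letter 3 places backward in the alphabet (wrapping around).
On "mtyslnfkefndn": the first step gives "tyslnfkefndnm", and the second then gives "qvpikchbckakj".
(Check on "nkesrogsutblh": → "kesrogsutblhn" → "hbpoldprqyiek" ✓)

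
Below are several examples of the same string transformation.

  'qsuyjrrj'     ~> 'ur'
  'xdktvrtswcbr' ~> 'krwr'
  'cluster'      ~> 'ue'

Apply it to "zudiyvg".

Each output is the input with this applied: keep one character in every 3, starting at position 3 (positions 3rd, 6th, 9th, ...).
Doing the same to "zudiyvg": "dv".

dv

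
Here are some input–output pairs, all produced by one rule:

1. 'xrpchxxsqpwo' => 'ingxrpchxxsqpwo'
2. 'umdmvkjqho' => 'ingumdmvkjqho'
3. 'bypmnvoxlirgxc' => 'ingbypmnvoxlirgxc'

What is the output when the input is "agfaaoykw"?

ingagfaaoykw

What's happening: prepend "ing".
On "agfaaoykw" that produces "ingagfaaoykw".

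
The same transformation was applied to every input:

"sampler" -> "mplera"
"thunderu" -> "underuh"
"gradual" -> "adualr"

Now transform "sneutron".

The transformation: delete the first character, then move the first character to the end.
Applying both steps to "sneutron": "neutron", then "eutronn".

eutronn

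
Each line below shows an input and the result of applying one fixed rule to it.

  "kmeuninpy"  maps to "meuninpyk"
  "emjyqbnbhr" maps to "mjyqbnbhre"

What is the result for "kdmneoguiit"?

dmneoguiitk

What's happening: move the first character to the end.
For "kdmneoguiit" the result is "dmneoguiitk".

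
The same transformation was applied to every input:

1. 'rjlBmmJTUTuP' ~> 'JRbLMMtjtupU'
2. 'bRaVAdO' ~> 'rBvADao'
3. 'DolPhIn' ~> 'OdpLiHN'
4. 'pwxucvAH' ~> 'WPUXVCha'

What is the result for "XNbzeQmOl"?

The pattern: flip the case of every letter, then swap each adjacent pair of characters (1↔2, 3↔4, ...).
Working it through for "XNbzeQmOl": intermediate "xnBZEqMoL", final "nxZBqEoML".

nxZBqEoML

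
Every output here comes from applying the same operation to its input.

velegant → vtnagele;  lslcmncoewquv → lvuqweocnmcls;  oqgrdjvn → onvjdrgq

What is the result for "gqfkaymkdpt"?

The pattern: reverse the string, then move the last character to the front.
Working it through for "gqfkaymkdpt": intermediate "tpdkmyakfqg", final "gtpdkmyakfq".

gtpdkmyakfq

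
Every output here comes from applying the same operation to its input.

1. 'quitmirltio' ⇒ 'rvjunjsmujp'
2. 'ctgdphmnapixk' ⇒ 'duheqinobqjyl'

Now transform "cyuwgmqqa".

dzvxhnrrb

The rule is to shift every letter 1 place forward in the alphabet (wrapping around).
On "cyuwgmqqa" that produces "dzvxhnrrb".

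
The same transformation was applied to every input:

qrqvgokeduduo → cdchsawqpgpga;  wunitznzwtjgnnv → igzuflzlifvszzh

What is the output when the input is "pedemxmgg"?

The pattern: shift every letter 12 places forward in the alphabet (wrapping around).
So "pedemxmgg" becomes "bqpqyjyss".

bqpqyjyss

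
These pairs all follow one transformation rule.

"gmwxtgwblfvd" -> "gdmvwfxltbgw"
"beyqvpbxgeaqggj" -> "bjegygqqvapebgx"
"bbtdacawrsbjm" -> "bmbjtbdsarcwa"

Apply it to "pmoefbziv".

pvmiozebf

The transformation: take characters alternately from the front and the back (1st, last, 2nd, 2nd-last, ...).
So "pmoefbziv" becomes "pvmiozebf".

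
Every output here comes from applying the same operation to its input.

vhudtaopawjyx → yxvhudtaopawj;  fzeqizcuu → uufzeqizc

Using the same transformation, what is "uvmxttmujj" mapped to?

Looking at the pairs, the operation is to move the last 2 characters to the front (rotate right by 2).
On "uvmxttmujj" that produces "jjuvmxttmu".

jjuvmxttmu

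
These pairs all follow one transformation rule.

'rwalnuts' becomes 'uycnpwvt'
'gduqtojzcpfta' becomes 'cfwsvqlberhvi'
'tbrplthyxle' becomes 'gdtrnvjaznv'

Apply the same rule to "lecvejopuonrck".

What's happening: shift every letter 2 places forward in the alphabet (wrapping around), then swap the first and last characters.
Working it through for "lecvejopuonrck": intermediate "ngexglqrwqptem", final "mgexglqrwqpten".

mgexglqrwqpten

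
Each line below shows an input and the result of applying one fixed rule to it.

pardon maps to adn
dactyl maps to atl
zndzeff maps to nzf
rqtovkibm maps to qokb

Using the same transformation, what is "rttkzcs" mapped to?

In each case the input is transformed by: keep every other character starting from the second (positions 2nd, 4th, 6th, ...).
Doing the same to "rttkzcs": "tkc".

tkc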